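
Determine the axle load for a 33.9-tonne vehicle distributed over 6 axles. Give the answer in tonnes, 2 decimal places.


Load per axle = total weight / number of axles
Load = 33.9 / 6
Load = 5.65 tonnes

5.65


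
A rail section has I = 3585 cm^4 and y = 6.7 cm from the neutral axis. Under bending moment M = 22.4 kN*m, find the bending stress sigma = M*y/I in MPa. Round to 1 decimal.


Convert units:
M = 22.4 kN*m = 22400000 N*mm
y = 6.7 cm = 67 mm
I = 3585 cm^4 = 35850000 mm^4
sigma = 22400000 * 67 / 35850000
sigma = 41.9 MPa

41.9


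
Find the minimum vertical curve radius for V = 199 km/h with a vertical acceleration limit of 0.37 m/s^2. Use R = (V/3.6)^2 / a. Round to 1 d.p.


Convert speed: V = 199 / 3.6 = 55.2778 m/s
V^2 = 3055.6327 m^2/s^2
R_v = 3055.6327 / 0.37
R_v = 8258.5 m

8258.5


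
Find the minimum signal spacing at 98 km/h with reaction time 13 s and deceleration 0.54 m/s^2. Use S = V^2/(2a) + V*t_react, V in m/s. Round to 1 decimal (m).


V = 98 / 3.6 = 27.2222 m/s
Braking distance = 27.2222^2 / (2*0.54) = 686.1568 m
Sighting distance = 27.2222 * 13 = 353.8889 m
S = 686.1568 + 353.8889 = 1040.0 m

1040.0


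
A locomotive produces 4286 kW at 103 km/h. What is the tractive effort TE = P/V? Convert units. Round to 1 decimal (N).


Convert: P = 4286 kW = 4286000 W
V = 103 / 3.6 = 28.6111 m/s
TE = 4286000 / 28.6111
TE = 149801.9 N

149801.9


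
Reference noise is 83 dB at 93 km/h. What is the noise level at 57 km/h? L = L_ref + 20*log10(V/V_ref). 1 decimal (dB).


V/V_ref = 57 / 93 = 0.612903
log10(0.612903) = -0.212608
20 * -0.212608 = -4.2522
L = 83 + -4.2522 = 78.7 dB

78.7


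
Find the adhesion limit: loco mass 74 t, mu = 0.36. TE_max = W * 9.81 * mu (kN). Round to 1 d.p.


TE_max = W * g * mu
TE_max = 74 * 9.81 * 0.36
TE_max = 725.94 * 0.36
TE_max = 261.3 kN

261.3


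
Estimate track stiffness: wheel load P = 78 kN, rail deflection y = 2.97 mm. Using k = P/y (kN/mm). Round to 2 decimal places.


Track stiffness k = P / y
k = 78 / 2.97
k = 26.26 kN/mm

26.26


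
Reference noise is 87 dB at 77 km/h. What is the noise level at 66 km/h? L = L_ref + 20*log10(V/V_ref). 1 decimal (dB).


V/V_ref = 66 / 77 = 0.857143
log10(0.857143) = -0.066947
20 * -0.066947 = -1.3389
L = 87 + -1.3389 = 85.7 dB

85.7


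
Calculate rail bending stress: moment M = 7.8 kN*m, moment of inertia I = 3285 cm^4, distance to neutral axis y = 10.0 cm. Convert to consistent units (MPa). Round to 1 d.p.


Convert units:
M = 7.8 kN*m = 7800000 N*mm
y = 10.0 cm = 100 mm
I = 3285 cm^4 = 32850000 mm^4
sigma = 7800000 * 100 / 32850000
sigma = 23.7 MPa

23.7


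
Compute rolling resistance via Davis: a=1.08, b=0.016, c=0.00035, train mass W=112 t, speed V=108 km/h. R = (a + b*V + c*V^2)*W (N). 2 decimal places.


b*V = 0.016 * 108 = 1.728
c*V^2 = 0.00035 * 11664 = 4.0824
R_per_t = 1.08 + 1.728 + 4.0824 = 6.8904 N/t
R_total = 6.8904 * 112 = 771.72 N

771.72


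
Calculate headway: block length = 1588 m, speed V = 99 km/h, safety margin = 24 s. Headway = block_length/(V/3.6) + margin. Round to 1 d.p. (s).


V = 99 / 3.6 = 27.5 m/s
Block traversal time = 1588 / 27.5 = 57.7455 s
Headway = 57.7455 + 24
Headway = 81.7 s

81.7


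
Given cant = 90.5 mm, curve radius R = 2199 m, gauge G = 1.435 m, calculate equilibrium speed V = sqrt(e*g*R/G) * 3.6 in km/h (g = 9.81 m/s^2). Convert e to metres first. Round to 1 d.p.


Convert cant: e = 90.5 mm = 0.0905 m
V_ms = sqrt(0.0905 * 9.81 * 2199 / 1.435)
V_ms = sqrt(1360.476094) = 36.8846 m/s
V = 36.8846 * 3.6 = 132.8 km/h

132.8


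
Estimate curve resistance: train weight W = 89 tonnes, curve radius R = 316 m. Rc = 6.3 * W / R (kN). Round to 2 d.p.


Rc = 6.3 * W / R
Rc = 6.3 * 89 / 316
Rc = 560.7 / 316
Rc = 1.77 kN

1.77


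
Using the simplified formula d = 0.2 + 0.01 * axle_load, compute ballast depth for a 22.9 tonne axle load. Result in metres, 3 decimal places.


d = 0.2 + 0.01 * 22.9
d = 0.2 + 0.229
d = 0.429 m

0.429


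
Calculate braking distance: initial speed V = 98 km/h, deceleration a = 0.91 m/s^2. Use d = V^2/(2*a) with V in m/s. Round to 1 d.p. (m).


Convert speed: V = 98 / 3.6 = 27.2222 m/s
V^2 = 741.0494
d = 741.0494 / (2 * 0.91)
d = 741.0494 / 1.82
d = 407.2 m

407.2


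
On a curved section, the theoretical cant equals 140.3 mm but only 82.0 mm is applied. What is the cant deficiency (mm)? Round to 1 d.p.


Cant deficiency = equilibrium cant - actual cant
CD = 140.3 - 82.0
CD = 58.3 mm

58.3


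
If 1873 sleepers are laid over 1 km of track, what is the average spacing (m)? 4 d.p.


Spacing = 1000 m / number of sleepers
Spacing = 1000 / 1873
Spacing = 0.5339 m

0.5339


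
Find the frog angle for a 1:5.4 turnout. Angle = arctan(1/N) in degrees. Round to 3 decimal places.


1/N = 1/5.4 = 0.185185
angle = arctan(0.185185) = 0.183111 rad
angle = 0.183111 * 180/pi = 10.491 degrees

10.491


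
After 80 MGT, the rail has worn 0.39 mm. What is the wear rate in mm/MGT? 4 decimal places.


Wear rate = total wear / cumulative tonnage
Rate = 0.39 / 80
Rate = 0.0049 mm/MGT

0.0049


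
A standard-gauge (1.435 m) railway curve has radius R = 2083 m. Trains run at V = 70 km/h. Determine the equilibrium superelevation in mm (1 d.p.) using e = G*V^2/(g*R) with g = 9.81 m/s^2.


Convert speed: V = 70 / 3.6 = 19.4444 m/s
Apply formula: e = 1.435 * 19.4444^2 / (9.81 * 2083)
e = 1.435 * 378.0864 / 20434.23
e = 0.026551 m = 26.6 mm

26.6


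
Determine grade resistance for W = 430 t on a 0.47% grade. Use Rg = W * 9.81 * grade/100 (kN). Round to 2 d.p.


Rg = W * 9.81 * grade / 100
Rg = 430 * 9.81 * 0.47 / 100
Rg = 4218.3 * 0.0047
Rg = 19.83 kN

19.83


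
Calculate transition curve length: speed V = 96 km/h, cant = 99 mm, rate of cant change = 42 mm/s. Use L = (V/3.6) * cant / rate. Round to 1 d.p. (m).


Convert speed: V = 96 / 3.6 = 26.6667 m/s
L = 26.6667 * 99 / 42
L = 2640.0 / 42
L = 62.9 m

62.9


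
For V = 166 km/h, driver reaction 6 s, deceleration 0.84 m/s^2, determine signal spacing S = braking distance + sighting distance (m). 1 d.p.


V = 166 / 3.6 = 46.1111 m/s
Braking distance = 46.1111^2 / (2*0.84) = 1265.6158 m
Sighting distance = 46.1111 * 6 = 276.6667 m
S = 1265.6158 + 276.6667 = 1542.3 m

1542.3


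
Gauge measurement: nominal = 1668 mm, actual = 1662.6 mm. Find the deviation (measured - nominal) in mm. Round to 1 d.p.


Deviation = measured - nominal
Deviation = 1662.6 - 1668
Deviation = -5.4 mm

-5.4


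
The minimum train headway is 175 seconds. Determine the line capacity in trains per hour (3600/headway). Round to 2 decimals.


Capacity = 3600 / headway
Capacity = 3600 / 175
Capacity = 20.57 trains/hour

20.57


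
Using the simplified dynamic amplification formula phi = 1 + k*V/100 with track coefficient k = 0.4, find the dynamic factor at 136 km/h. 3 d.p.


phi = 1 + k * V / 100
phi = 1 + 0.4 * 136 / 100
phi = 1 + 0.544
phi = 1.544

1.544


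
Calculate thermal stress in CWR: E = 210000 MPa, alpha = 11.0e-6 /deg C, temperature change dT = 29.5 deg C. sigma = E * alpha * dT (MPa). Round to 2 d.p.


sigma = E * alpha * dT
sigma = 210000 * 11.0e-6 * 29.5
sigma = 2.31 * 29.5
sigma = 68.15 MPa

68.15


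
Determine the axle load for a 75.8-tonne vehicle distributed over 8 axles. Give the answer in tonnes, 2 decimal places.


Load per axle = total weight / number of axles
Load = 75.8 / 8
Load = 9.48 tonnes

9.48


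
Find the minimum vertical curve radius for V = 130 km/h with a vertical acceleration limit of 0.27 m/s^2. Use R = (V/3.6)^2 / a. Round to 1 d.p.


Convert speed: V = 130 / 3.6 = 36.1111 m/s
V^2 = 1304.0123 m^2/s^2
R_v = 1304.0123 / 0.27
R_v = 4829.7 m

4829.7


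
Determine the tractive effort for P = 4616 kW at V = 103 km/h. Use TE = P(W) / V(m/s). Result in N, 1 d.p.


Convert: P = 4616 kW = 4616000 W
V = 103 / 3.6 = 28.6111 m/s
TE = 4616000 / 28.6111
TE = 161335.9 N

161335.9


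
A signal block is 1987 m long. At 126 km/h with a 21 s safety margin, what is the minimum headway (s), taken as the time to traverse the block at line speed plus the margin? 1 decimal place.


V = 126 / 3.6 = 35.0 m/s
Block traversal time = 1987 / 35.0 = 56.7714 s
Headway = 56.7714 + 21
Headway = 77.8 s

77.8


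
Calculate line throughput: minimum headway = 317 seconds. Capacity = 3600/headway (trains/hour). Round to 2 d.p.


Capacity = 3600 / headway
Capacity = 3600 / 317
Capacity = 11.36 trains/hour

11.36


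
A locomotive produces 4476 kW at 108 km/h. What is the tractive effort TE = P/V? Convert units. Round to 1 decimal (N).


Convert: P = 4476 kW = 4476000 W
V = 108 / 3.6 = 30.0 m/s
TE = 4476000 / 30.0
TE = 149200.0 N

149200.0


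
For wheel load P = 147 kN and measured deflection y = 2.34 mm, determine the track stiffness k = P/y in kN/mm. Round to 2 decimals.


Track stiffness k = P / y
k = 147 / 2.34
k = 62.82 kN/mm

62.82


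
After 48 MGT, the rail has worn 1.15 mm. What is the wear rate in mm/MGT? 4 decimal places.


Wear rate = total wear / cumulative tonnage
Rate = 1.15 / 48
Rate = 0.0240 mm/MGT

0.0240


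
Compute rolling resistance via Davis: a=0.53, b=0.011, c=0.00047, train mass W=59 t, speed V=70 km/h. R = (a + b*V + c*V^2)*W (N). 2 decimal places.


b*V = 0.011 * 70 = 0.77
c*V^2 = 0.00047 * 4900 = 2.303
R_per_t = 0.53 + 0.77 + 2.303 = 3.603 N/t
R_total = 3.603 * 59 = 212.58 N

212.58


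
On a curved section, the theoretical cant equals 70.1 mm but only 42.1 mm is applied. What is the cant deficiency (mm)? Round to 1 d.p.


Cant deficiency = equilibrium cant - actual cant
CD = 70.1 - 42.1
CD = 28.0 mm

28.0


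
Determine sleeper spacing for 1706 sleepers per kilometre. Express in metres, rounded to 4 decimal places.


Spacing = 1000 m / number of sleepers
Spacing = 1000 / 1706
Spacing = 0.5862 m

0.5862


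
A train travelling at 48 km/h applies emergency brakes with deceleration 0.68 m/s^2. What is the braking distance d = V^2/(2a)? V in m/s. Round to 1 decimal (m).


Convert speed: V = 48 / 3.6 = 13.3333 m/s
V^2 = 177.7778
d = 177.7778 / (2 * 0.68)
d = 177.7778 / 1.36
d = 130.7 m

130.7


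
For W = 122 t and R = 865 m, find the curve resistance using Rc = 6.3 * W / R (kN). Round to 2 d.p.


Rc = 6.3 * W / R
Rc = 6.3 * 122 / 865
Rc = 768.6 / 865
Rc = 0.89 kN

0.89


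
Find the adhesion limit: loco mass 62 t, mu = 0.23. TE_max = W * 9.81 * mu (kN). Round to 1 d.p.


TE_max = W * g * mu
TE_max = 62 * 9.81 * 0.23
TE_max = 608.22 * 0.23
TE_max = 139.9 kN

139.9


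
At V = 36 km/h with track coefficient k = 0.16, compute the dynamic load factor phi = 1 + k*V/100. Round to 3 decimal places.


phi = 1 + k * V / 100
phi = 1 + 0.16 * 36 / 100
phi = 1 + 0.0576
phi = 1.058

1.058


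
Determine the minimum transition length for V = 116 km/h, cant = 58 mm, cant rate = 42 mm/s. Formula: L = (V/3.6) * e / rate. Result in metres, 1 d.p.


Convert speed: V = 116 / 3.6 = 32.2222 m/s
L = 32.2222 * 58 / 42
L = 1868.8889 / 42
L = 44.5 m

44.5


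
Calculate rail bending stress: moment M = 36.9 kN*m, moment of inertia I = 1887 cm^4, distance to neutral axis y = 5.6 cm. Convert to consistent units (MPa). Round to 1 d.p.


Convert units:
M = 36.9 kN*m = 36900000 N*mm
y = 5.6 cm = 56 mm
I = 1887 cm^4 = 18870000 mm^4
sigma = 36900000 * 56 / 18870000
sigma = 109.5 MPa

109.5


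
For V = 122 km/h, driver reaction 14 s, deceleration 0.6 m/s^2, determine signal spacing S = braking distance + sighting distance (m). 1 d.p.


V = 122 / 3.6 = 33.8889 m/s
Braking distance = 33.8889^2 / (2*0.6) = 957.0473 m
Sighting distance = 33.8889 * 14 = 474.4444 m
S = 957.0473 + 474.4444 = 1431.5 m

1431.5


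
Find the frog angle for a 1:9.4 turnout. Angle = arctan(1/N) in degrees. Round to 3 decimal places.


1/N = 1/9.4 = 0.106383
angle = arctan(0.106383) = 0.105984 rad
angle = 0.105984 * 180/pi = 6.072 degrees

6.072


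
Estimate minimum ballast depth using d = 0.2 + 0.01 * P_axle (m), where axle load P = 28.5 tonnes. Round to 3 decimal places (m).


d = 0.2 + 0.01 * 28.5
d = 0.2 + 0.285
d = 0.485 m

0.485


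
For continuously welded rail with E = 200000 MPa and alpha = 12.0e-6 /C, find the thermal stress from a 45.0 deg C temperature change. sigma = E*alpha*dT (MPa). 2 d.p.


sigma = E * alpha * dT
sigma = 200000 * 12.0e-6 * 45.0
sigma = 2.4 * 45.0
sigma = 108.00 MPa

108.00


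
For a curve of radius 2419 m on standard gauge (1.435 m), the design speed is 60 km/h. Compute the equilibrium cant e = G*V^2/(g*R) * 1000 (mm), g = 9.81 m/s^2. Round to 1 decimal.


Convert speed: V = 60 / 3.6 = 16.6667 m/s
Apply formula: e = 1.435 * 16.6667^2 / (9.81 * 2419)
e = 1.435 * 277.7778 / 23730.39
e = 0.016797 m = 16.8 mm

16.8


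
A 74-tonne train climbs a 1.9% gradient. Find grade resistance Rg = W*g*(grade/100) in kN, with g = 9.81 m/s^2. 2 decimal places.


Rg = W * 9.81 * grade / 100
Rg = 74 * 9.81 * 1.9 / 100
Rg = 725.94 * 0.019
Rg = 13.79 kN

13.79


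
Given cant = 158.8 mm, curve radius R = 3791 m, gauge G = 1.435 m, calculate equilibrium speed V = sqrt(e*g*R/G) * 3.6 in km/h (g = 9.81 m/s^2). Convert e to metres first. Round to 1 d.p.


Convert cant: e = 158.8 mm = 0.1588 m
V_ms = sqrt(0.1588 * 9.81 * 3791 / 1.435)
V_ms = sqrt(4115.488466) = 64.1521 m/s
V = 64.1521 * 3.6 = 230.9 km/h

230.9


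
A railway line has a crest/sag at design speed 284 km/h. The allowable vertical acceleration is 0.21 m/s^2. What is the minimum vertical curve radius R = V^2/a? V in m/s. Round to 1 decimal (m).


Convert speed: V = 284 / 3.6 = 78.8889 m/s
V^2 = 6223.4568 m^2/s^2
R_v = 6223.4568 / 0.21
R_v = 29635.5 m

29635.5


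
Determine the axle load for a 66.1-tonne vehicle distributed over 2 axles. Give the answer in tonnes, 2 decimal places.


Load per axle = total weight / number of axles
Load = 66.1 / 2
Load = 33.05 tonnes

33.05


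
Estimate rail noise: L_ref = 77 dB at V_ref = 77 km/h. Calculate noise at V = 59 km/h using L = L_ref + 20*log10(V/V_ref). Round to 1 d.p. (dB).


V/V_ref = 59 / 77 = 0.766234
log10(0.766234) = -0.115639
20 * -0.115639 = -2.3128
L = 77 + -2.3128 = 74.7 dB

74.7


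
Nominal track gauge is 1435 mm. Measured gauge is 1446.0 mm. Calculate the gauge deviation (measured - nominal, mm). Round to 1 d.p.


Deviation = measured - nominal
Deviation = 1446.0 - 1435
Deviation = 11.0 mm

11.0


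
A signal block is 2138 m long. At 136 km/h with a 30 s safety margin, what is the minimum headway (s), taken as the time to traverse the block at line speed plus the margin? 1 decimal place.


V = 136 / 3.6 = 37.7778 m/s
Block traversal time = 2138 / 37.7778 = 56.5941 s
Headway = 56.5941 + 30
Headway = 86.6 s

86.6


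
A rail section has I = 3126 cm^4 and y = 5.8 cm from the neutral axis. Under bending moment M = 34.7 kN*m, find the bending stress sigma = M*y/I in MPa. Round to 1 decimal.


Convert units:
M = 34.7 kN*m = 34700000 N*mm
y = 5.8 cm = 58 mm
I = 3126 cm^4 = 31260000 mm^4
sigma = 34700000 * 58 / 31260000
sigma = 64.4 MPa

64.4


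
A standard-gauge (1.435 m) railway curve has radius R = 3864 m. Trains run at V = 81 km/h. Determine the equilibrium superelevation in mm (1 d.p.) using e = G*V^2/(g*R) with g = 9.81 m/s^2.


Convert speed: V = 81 / 3.6 = 22.5 m/s
Apply formula: e = 1.435 * 22.5^2 / (9.81 * 3864)
e = 1.435 * 506.25 / 37905.84
e = 0.019165 m = 19.2 mm

19.2


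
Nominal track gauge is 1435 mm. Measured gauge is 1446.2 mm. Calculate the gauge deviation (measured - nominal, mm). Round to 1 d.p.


Deviation = measured - nominal
Deviation = 1446.2 - 1435
Deviation = 11.2 mm

11.2


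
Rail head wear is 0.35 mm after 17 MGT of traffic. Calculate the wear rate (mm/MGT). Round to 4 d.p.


Wear rate = total wear / cumulative tonnage
Rate = 0.35 / 17
Rate = 0.0206 mm/MGT

0.0206


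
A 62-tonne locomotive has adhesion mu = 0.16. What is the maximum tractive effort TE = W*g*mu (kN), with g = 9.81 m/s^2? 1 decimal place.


TE_max = W * g * mu
TE_max = 62 * 9.81 * 0.16
TE_max = 608.22 * 0.16
TE_max = 97.3 kN

97.3


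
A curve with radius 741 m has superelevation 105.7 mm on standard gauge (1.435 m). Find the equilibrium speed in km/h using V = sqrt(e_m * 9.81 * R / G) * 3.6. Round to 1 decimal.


Convert cant: e = 105.7 mm = 0.1057 m
V_ms = sqrt(0.1057 * 9.81 * 741 / 1.435)
V_ms = sqrt(535.439371) = 23.1396 m/s
V = 23.1396 * 3.6 = 83.3 km/h

83.3


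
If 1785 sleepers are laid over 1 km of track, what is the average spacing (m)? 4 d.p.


Spacing = 1000 m / number of sleepers
Spacing = 1000 / 1785
Spacing = 0.5602 m

0.5602


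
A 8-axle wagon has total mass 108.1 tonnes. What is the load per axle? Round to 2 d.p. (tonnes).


Load per axle = total weight / number of axles
Load = 108.1 / 8
Load = 13.51 tonnes

13.51


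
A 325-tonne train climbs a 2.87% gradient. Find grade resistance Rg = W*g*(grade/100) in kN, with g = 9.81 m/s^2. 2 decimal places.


Rg = W * 9.81 * grade / 100
Rg = 325 * 9.81 * 2.87 / 100
Rg = 3188.25 * 0.0287
Rg = 91.50 kN

91.50


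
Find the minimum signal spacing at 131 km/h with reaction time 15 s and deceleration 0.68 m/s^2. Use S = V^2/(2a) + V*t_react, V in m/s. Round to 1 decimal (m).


V = 131 / 3.6 = 36.3889 m/s
Braking distance = 36.3889^2 / (2*0.68) = 973.6406 m
Sighting distance = 36.3889 * 15 = 545.8333 m
S = 973.6406 + 545.8333 = 1519.5 m

1519.5


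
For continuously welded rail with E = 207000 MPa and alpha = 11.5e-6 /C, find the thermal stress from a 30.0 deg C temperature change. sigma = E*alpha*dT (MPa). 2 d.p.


sigma = E * alpha * dT
sigma = 207000 * 11.5e-6 * 30.0
sigma = 2.3805 * 30.0
sigma = 71.42 MPa

71.42


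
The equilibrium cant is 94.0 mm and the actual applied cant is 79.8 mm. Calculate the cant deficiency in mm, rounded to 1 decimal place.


Cant deficiency = equilibrium cant - actual cant
CD = 94.0 - 79.8
CD = 14.2 mm

14.2


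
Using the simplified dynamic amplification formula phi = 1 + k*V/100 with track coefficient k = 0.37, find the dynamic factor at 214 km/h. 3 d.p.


phi = 1 + k * V / 100
phi = 1 + 0.37 * 214 / 100
phi = 1 + 0.7918
phi = 1.792

1.792


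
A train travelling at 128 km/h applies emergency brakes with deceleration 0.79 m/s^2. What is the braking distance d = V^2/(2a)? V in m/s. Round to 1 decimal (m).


Convert speed: V = 128 / 3.6 = 35.5556 m/s
V^2 = 1264.1975
d = 1264.1975 / (2 * 0.79)
d = 1264.1975 / 1.58
d = 800.1 m

800.1


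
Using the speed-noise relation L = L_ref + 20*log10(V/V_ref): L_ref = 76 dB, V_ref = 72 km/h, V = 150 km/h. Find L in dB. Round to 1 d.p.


V/V_ref = 150 / 72 = 2.083333
log10(2.083333) = 0.318759
20 * 0.318759 = 6.3752
L = 76 + 6.3752 = 82.4 dB

82.4


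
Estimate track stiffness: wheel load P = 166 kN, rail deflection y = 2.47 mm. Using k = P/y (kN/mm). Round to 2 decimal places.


Track stiffness k = P / y
k = 166 / 2.47
k = 67.21 kN/mm

67.21


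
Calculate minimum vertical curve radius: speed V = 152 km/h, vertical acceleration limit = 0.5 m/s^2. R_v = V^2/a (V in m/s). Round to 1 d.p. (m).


Convert speed: V = 152 / 3.6 = 42.2222 m/s
V^2 = 1782.716 m^2/s^2
R_v = 1782.716 / 0.5
R_v = 3565.4 m

3565.4


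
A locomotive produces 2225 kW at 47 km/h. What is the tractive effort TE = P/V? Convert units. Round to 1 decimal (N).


Convert: P = 2225 kW = 2225000 W
V = 47 / 3.6 = 13.0556 m/s
TE = 2225000 / 13.0556
TE = 170425.5 N

170425.5


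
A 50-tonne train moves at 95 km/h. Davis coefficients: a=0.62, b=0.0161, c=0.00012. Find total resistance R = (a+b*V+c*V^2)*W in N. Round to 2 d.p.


b*V = 0.0161 * 95 = 1.5295
c*V^2 = 0.00012 * 9025 = 1.083
R_per_t = 0.62 + 1.5295 + 1.083 = 3.2325 N/t
R_total = 3.2325 * 50 = 161.63 N

161.63


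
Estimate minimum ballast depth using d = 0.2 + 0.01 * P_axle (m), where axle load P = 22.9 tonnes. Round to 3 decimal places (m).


d = 0.2 + 0.01 * 22.9
d = 0.2 + 0.229
d = 0.429 m

0.429


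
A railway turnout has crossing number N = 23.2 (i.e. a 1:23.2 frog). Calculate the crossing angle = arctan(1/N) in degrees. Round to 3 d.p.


1/N = 1/23.2 = 0.043103
angle = arctan(0.043103) = 0.043077 rad
angle = 0.043077 * 180/pi = 2.468 degrees

2.468


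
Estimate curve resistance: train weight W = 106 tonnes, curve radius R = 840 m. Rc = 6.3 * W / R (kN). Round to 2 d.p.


Rc = 6.3 * W / R
Rc = 6.3 * 106 / 840
Rc = 667.8 / 840
Rc = 0.80 kN

0.80


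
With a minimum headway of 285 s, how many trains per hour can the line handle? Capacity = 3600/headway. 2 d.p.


Capacity = 3600 / headway
Capacity = 3600 / 285
Capacity = 12.63 trains/hour

12.63


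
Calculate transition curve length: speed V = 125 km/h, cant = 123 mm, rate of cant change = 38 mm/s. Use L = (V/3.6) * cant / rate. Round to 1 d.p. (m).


Convert speed: V = 125 / 3.6 = 34.7222 m/s
L = 34.7222 * 123 / 38
L = 4270.8333 / 38
L = 112.4 m

112.4


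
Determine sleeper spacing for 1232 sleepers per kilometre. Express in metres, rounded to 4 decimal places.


Spacing = 1000 m / number of sleepers
Spacing = 1000 / 1232
Spacing = 0.8117 m

0.8117


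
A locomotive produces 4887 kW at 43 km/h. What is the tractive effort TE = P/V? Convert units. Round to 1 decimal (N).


Convert: P = 4887 kW = 4887000 W
V = 43 / 3.6 = 11.9444 m/s
TE = 4887000 / 11.9444
TE = 409144.2 N

409144.2


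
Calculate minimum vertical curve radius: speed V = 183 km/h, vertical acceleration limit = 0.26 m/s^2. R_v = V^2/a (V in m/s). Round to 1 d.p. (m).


Convert speed: V = 183 / 3.6 = 50.8333 m/s
V^2 = 2584.0278 m^2/s^2
R_v = 2584.0278 / 0.26
R_v = 9938.6 m

9938.6


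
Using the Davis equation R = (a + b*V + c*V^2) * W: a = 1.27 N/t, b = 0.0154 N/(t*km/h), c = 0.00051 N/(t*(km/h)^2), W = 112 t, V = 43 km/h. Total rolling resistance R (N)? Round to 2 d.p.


b*V = 0.0154 * 43 = 0.6622
c*V^2 = 0.00051 * 1849 = 0.94299
R_per_t = 1.27 + 0.6622 + 0.94299 = 2.87519 N/t
R_total = 2.87519 * 112 = 322.02 N

322.02


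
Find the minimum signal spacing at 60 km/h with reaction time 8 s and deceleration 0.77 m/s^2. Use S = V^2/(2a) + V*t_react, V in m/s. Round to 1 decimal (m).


V = 60 / 3.6 = 16.6667 m/s
Braking distance = 16.6667^2 / (2*0.77) = 180.3752 m
Sighting distance = 16.6667 * 8 = 133.3333 m
S = 180.3752 + 133.3333 = 313.7 m

313.7


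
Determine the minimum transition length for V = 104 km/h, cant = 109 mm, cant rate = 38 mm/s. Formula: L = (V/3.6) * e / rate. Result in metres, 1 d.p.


Convert speed: V = 104 / 3.6 = 28.8889 m/s
L = 28.8889 * 109 / 38
L = 3148.8889 / 38
L = 82.9 m

82.9


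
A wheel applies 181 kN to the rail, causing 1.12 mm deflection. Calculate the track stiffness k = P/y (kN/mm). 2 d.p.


Track stiffness k = P / y
k = 181 / 1.12
k = 161.61 kN/mm

161.61


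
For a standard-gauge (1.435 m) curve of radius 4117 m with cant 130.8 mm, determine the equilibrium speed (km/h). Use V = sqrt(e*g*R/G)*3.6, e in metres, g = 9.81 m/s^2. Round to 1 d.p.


Convert cant: e = 130.8 mm = 0.1308 m
V_ms = sqrt(0.1308 * 9.81 * 4117 / 1.435)
V_ms = sqrt(3681.338199) = 60.674 m/s
V = 60.674 * 3.6 = 218.4 km/h

218.4


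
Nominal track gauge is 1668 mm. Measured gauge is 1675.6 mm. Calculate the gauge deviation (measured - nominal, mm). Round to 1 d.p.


Deviation = measured - nominal
Deviation = 1675.6 - 1668
Deviation = 7.6 mm

7.6


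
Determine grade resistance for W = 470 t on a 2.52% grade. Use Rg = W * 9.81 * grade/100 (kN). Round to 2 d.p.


Rg = W * 9.81 * grade / 100
Rg = 470 * 9.81 * 2.52 / 100
Rg = 4610.7 * 0.0252
Rg = 116.19 kN

116.19


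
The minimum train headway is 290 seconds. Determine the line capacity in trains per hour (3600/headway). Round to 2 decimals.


Capacity = 3600 / headway
Capacity = 3600 / 290
Capacity = 12.41 trains/hour

12.41


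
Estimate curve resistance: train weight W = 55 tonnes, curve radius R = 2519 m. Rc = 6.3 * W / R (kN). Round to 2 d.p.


Rc = 6.3 * W / R
Rc = 6.3 * 55 / 2519
Rc = 346.5 / 2519
Rc = 0.14 kN

0.14


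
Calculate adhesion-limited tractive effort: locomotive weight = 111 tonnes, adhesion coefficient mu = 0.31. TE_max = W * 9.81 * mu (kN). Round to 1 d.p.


TE_max = W * g * mu
TE_max = 111 * 9.81 * 0.31
TE_max = 1088.91 * 0.31
TE_max = 337.6 kN

337.6


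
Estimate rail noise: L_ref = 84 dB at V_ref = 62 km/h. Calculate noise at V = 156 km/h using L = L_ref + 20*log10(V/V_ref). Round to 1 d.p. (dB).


V/V_ref = 156 / 62 = 2.516129
log10(2.516129) = 0.400733
20 * 0.400733 = 8.0147
L = 84 + 8.0147 = 92.0 dB

92.0


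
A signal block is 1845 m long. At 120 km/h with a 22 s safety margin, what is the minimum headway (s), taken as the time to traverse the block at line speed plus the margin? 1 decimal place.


V = 120 / 3.6 = 33.3333 m/s
Block traversal time = 1845 / 33.3333 = 55.35 s
Headway = 55.35 + 22
Headway = 77.4 s

77.4


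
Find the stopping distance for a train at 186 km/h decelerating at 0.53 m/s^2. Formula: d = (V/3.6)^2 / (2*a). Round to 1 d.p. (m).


Convert speed: V = 186 / 3.6 = 51.6667 m/s
V^2 = 2669.4444
d = 2669.4444 / (2 * 0.53)
d = 2669.4444 / 1.06
d = 2518.3 m

2518.3


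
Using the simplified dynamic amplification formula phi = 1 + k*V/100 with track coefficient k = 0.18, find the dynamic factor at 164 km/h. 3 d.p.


phi = 1 + k * V / 100
phi = 1 + 0.18 * 164 / 100
phi = 1 + 0.2952
phi = 1.295

1.295


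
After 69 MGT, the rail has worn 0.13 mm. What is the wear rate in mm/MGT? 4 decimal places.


Wear rate = total wear / cumulative tonnage
Rate = 0.13 / 69
Rate = 0.0019 mm/MGT

0.0019


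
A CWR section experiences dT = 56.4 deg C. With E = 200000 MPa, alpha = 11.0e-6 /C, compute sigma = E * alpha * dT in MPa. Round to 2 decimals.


sigma = E * alpha * dT
sigma = 200000 * 11.0e-6 * 56.4
sigma = 2.2 * 56.4
sigma = 124.08 MPa

124.08


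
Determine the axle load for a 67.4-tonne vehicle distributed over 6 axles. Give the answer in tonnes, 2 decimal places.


Load per axle = total weight / number of axles
Load = 67.4 / 6
Load = 11.23 tonnes

11.23


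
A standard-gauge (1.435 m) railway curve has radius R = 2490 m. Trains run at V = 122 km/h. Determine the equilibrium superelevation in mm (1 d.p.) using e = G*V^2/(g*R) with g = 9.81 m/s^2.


Convert speed: V = 122 / 3.6 = 33.8889 m/s
Apply formula: e = 1.435 * 33.8889^2 / (9.81 * 2490)
e = 1.435 * 1148.4568 / 24426.9
e = 0.067468 m = 67.5 mm

67.5


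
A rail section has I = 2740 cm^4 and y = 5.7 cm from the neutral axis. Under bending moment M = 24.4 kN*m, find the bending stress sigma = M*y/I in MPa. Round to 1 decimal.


Convert units:
M = 24.4 kN*m = 24400000 N*mm
y = 5.7 cm = 57 mm
I = 2740 cm^4 = 27400000 mm^4
sigma = 24400000 * 57 / 27400000
sigma = 50.8 MPa

50.8


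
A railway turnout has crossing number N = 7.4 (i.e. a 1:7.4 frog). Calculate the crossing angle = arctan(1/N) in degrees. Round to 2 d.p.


1/N = 1/7.4 = 0.135135
angle = arctan(0.135135) = 0.134321 rad
angle = 0.134321 * 180/pi = 7.70 degrees

7.70


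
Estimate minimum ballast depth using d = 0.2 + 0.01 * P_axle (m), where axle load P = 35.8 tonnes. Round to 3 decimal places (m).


d = 0.2 + 0.01 * 35.8
d = 0.2 + 0.358
d = 0.558 m

0.558


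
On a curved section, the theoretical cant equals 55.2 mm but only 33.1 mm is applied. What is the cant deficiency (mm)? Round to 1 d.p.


Cant deficiency = equilibrium cant - actual cant
CD = 55.2 - 33.1
CD = 22.1 mm

22.1


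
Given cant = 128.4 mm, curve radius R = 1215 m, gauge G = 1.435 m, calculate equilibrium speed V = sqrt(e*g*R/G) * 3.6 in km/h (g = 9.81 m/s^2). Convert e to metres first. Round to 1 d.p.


Convert cant: e = 128.4 mm = 0.1284 m
V_ms = sqrt(0.1284 * 9.81 * 1215 / 1.435)
V_ms = sqrt(1066.493979) = 32.6572 m/s
V = 32.6572 * 3.6 = 117.6 km/h

117.6


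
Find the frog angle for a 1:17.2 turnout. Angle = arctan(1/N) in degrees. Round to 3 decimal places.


1/N = 1/17.2 = 0.05814
angle = arctan(0.05814) = 0.058074 rad
angle = 0.058074 * 180/pi = 3.327 degrees

3.327


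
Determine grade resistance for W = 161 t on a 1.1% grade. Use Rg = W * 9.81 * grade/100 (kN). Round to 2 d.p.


Rg = W * 9.81 * grade / 100
Rg = 161 * 9.81 * 1.1 / 100
Rg = 1579.41 * 0.011
Rg = 17.37 kN

17.37


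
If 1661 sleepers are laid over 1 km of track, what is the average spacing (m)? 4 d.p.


Spacing = 1000 m / number of sleepers
Spacing = 1000 / 1661
Spacing = 0.6020 m

0.6020


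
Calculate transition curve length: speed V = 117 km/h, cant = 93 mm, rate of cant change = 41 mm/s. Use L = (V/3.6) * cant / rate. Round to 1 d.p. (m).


Convert speed: V = 117 / 3.6 = 32.5 m/s
L = 32.5 * 93 / 41
L = 3022.5 / 41
L = 73.7 m

73.7


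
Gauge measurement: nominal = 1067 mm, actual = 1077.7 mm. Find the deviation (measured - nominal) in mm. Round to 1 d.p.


Deviation = measured - nominal
Deviation = 1077.7 - 1067
Deviation = 10.7 mm

10.7


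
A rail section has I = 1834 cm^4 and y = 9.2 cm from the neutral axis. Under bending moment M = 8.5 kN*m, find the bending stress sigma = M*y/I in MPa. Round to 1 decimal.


Convert units:
M = 8.5 kN*m = 8500000 N*mm
y = 9.2 cm = 92 mm
I = 1834 cm^4 = 18340000 mm^4
sigma = 8500000 * 92 / 18340000
sigma = 42.6 MPa

42.6


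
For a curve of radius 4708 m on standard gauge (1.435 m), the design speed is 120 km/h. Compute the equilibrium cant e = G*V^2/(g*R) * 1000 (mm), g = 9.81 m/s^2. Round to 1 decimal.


Convert speed: V = 120 / 3.6 = 33.3333 m/s
Apply formula: e = 1.435 * 33.3333^2 / (9.81 * 4708)
e = 1.435 * 1111.1111 / 46185.48
e = 0.034523 m = 34.5 mm

34.5


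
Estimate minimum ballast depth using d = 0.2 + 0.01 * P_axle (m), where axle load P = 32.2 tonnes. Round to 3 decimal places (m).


d = 0.2 + 0.01 * 32.2
d = 0.2 + 0.322
d = 0.522 m

0.522


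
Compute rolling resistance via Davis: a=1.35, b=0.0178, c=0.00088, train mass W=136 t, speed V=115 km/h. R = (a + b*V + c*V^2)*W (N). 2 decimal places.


b*V = 0.0178 * 115 = 2.047
c*V^2 = 0.00088 * 13225 = 11.638
R_per_t = 1.35 + 2.047 + 11.638 = 15.035 N/t
R_total = 15.035 * 136 = 2044.76 N

2044.76


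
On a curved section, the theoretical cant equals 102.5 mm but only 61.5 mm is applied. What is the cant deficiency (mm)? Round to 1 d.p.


Cant deficiency = equilibrium cant - actual cant
CD = 102.5 - 61.5
CD = 41.0 mm

41.0


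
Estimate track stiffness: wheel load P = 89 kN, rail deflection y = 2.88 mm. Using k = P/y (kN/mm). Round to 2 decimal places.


Track stiffness k = P / y
k = 89 / 2.88
k = 30.90 kN/mm

30.90


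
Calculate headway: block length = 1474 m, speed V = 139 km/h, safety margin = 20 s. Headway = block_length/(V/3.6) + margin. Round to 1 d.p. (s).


V = 139 / 3.6 = 38.6111 m/s
Block traversal time = 1474 / 38.6111 = 38.1755 s
Headway = 38.1755 + 20
Headway = 58.2 s

58.2


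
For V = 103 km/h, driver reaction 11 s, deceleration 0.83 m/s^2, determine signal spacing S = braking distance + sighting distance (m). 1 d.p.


V = 103 / 3.6 = 28.6111 m/s
Braking distance = 28.6111^2 / (2*0.83) = 493.1299 m
Sighting distance = 28.6111 * 11 = 314.7222 m
S = 493.1299 + 314.7222 = 807.9 m

807.9


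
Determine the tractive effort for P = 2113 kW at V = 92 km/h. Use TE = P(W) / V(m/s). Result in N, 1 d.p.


Convert: P = 2113 kW = 2113000 W
V = 92 / 3.6 = 25.5556 m/s
TE = 2113000 / 25.5556
TE = 82682.6 N

82682.6


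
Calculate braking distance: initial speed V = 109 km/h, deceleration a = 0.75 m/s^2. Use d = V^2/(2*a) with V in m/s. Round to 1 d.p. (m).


Convert speed: V = 109 / 3.6 = 30.2778 m/s
V^2 = 916.7438
d = 916.7438 / (2 * 0.75)
d = 916.7438 / 1.5
d = 611.2 m

611.2


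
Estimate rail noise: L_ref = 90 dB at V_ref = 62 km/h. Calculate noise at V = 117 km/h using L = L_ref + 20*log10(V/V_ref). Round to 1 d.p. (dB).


V/V_ref = 117 / 62 = 1.887097
log10(1.887097) = 0.275794
20 * 0.275794 = 5.5159
L = 90 + 5.5159 = 95.5 dB

95.5


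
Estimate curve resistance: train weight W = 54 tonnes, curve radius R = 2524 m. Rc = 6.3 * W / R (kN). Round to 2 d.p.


Rc = 6.3 * W / R
Rc = 6.3 * 54 / 2524
Rc = 340.2 / 2524
Rc = 0.13 kN

0.13


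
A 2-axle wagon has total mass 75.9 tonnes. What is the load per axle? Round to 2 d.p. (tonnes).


Load per axle = total weight / number of axles
Load = 75.9 / 2
Load = 37.95 tonnes

37.95


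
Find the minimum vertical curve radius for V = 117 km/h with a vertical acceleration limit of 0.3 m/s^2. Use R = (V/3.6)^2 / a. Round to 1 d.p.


Convert speed: V = 117 / 3.6 = 32.5 m/s
V^2 = 1056.25 m^2/s^2
R_v = 1056.25 / 0.3
R_v = 3520.8 m

3520.8


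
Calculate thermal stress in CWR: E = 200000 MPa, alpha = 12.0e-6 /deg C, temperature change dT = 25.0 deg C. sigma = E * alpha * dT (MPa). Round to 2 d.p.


sigma = E * alpha * dT
sigma = 200000 * 12.0e-6 * 25.0
sigma = 2.4 * 25.0
sigma = 60.00 MPa

60.00


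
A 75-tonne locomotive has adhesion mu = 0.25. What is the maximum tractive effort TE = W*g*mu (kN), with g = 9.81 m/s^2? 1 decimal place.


TE_max = W * g * mu
TE_max = 75 * 9.81 * 0.25
TE_max = 735.75 * 0.25
TE_max = 183.9 kN

183.9


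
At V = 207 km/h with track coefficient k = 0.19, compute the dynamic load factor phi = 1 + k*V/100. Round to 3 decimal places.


phi = 1 + k * V / 100
phi = 1 + 0.19 * 207 / 100
phi = 1 + 0.3933
phi = 1.393

1.393


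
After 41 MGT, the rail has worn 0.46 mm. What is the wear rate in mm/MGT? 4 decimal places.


Wear rate = total wear / cumulative tonnage
Rate = 0.46 / 41
Rate = 0.0112 mm/MGT

0.0112


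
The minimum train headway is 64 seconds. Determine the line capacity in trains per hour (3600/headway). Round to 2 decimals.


Capacity = 3600 / headway
Capacity = 3600 / 64
Capacity = 56.25 trains/hour

56.25


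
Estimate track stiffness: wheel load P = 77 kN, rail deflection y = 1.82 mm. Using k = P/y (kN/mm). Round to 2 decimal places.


Track stiffness k = P / y
k = 77 / 1.82
k = 42.31 kN/mm

42.31


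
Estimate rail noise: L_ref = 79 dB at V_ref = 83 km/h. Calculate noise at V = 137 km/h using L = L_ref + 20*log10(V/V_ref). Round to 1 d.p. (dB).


V/V_ref = 137 / 83 = 1.650602
log10(1.650602) = 0.217642
20 * 0.217642 = 4.3528
L = 79 + 4.3528 = 83.4 dB

83.4


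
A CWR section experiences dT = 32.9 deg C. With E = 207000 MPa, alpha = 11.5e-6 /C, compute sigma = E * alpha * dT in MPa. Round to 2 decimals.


sigma = E * alpha * dT
sigma = 207000 * 11.5e-6 * 32.9
sigma = 2.3805 * 32.9
sigma = 78.32 MPa

78.32


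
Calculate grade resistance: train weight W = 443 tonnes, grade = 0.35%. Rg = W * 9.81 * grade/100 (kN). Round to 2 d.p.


Rg = W * 9.81 * grade / 100
Rg = 443 * 9.81 * 0.35 / 100
Rg = 4345.83 * 0.0035
Rg = 15.21 kN

15.21


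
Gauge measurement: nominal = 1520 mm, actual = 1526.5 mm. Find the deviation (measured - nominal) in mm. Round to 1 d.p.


Deviation = measured - nominal
Deviation = 1526.5 - 1520
Deviation = 6.5 mm

6.5


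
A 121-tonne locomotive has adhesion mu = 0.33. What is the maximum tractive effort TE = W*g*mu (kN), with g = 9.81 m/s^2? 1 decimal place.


TE_max = W * g * mu
TE_max = 121 * 9.81 * 0.33
TE_max = 1187.01 * 0.33
TE_max = 391.7 kN

391.7


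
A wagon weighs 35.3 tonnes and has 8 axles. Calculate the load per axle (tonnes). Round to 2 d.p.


Load per axle = total weight / number of axles
Load = 35.3 / 8
Load = 4.41 tonnes

4.41


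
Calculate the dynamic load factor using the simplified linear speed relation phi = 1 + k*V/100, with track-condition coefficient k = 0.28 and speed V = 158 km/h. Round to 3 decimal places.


phi = 1 + k * V / 100
phi = 1 + 0.28 * 158 / 100
phi = 1 + 0.4424
phi = 1.442

1.442


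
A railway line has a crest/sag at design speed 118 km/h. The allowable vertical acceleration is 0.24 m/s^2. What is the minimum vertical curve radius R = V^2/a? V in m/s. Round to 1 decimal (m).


Convert speed: V = 118 / 3.6 = 32.7778 m/s
V^2 = 1074.3827 m^2/s^2
R_v = 1074.3827 / 0.24
R_v = 4476.6 m

4476.6


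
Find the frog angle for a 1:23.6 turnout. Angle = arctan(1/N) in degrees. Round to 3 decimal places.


1/N = 1/23.6 = 0.042373
angle = arctan(0.042373) = 0.042348 rad
angle = 0.042348 * 180/pi = 2.426 degrees

2.426


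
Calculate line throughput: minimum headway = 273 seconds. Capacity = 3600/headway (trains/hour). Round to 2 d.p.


Capacity = 3600 / headway
Capacity = 3600 / 273
Capacity = 13.19 trains/hour

13.19


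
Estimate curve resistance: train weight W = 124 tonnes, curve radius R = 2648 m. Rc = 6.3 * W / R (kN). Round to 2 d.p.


Rc = 6.3 * W / R
Rc = 6.3 * 124 / 2648
Rc = 781.2 / 2648
Rc = 0.30 kN

0.30


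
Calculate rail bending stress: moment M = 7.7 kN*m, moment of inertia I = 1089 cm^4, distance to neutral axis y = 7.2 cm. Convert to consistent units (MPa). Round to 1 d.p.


Convert units:
M = 7.7 kN*m = 7700000 N*mm
y = 7.2 cm = 72 mm
I = 1089 cm^4 = 10890000 mm^4
sigma = 7700000 * 72 / 10890000
sigma = 50.9 MPa

50.9


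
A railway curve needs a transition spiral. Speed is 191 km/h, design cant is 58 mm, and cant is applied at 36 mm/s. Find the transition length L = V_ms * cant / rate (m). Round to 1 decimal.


Convert speed: V = 191 / 3.6 = 53.0556 m/s
L = 53.0556 * 58 / 36
L = 3077.2222 / 36
L = 85.5 m

85.5


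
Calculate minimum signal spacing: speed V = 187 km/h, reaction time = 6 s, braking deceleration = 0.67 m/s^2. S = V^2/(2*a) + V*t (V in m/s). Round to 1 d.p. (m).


V = 187 / 3.6 = 51.9444 m/s
Braking distance = 51.9444^2 / (2*0.67) = 2013.601 m
Sighting distance = 51.9444 * 6 = 311.6667 m
S = 2013.601 + 311.6667 = 2325.3 m

2325.3


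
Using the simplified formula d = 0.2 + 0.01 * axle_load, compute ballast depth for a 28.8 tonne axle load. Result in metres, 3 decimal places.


d = 0.2 + 0.01 * 28.8
d = 0.2 + 0.288
d = 0.488 m

0.488


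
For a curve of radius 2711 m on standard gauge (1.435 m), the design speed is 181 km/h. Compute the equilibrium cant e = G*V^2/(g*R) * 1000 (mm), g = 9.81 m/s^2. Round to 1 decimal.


Convert speed: V = 181 / 3.6 = 50.2778 m/s
Apply formula: e = 1.435 * 50.2778^2 / (9.81 * 2711)
e = 1.435 * 2527.8549 / 26594.91
e = 0.136397 m = 136.4 mm

136.4


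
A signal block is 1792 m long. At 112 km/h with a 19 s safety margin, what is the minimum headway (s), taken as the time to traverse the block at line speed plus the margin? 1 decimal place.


V = 112 / 3.6 = 31.1111 m/s
Block traversal time = 1792 / 31.1111 = 57.6 s
Headway = 57.6 + 19
Headway = 76.6 s

76.6


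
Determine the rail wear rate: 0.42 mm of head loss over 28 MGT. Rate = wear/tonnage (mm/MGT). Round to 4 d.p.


Wear rate = total wear / cumulative tonnage
Rate = 0.42 / 28
Rate = 0.0150 mm/MGT

0.0150


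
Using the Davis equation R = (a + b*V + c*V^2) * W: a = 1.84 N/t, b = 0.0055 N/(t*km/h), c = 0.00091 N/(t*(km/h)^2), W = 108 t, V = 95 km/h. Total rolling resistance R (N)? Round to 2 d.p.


b*V = 0.0055 * 95 = 0.5225
c*V^2 = 0.00091 * 9025 = 8.21275
R_per_t = 1.84 + 0.5225 + 8.21275 = 10.57525 N/t
R_total = 10.57525 * 108 = 1142.13 N

1142.13


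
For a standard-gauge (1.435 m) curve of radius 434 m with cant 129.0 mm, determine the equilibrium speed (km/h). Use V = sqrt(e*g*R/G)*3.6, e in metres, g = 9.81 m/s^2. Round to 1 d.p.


Convert cant: e = 129.0 mm = 0.1290 m
V_ms = sqrt(0.1290 * 9.81 * 434 / 1.435)
V_ms = sqrt(382.733561) = 19.5636 m/s
V = 19.5636 * 3.6 = 70.4 km/h

70.4


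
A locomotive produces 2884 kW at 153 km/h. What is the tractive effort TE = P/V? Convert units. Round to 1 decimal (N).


Convert: P = 2884 kW = 2884000 W
V = 153 / 3.6 = 42.5 m/s
TE = 2884000 / 42.5
TE = 67858.8 N

67858.8


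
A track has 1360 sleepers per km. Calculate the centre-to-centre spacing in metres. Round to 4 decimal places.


Spacing = 1000 m / number of sleepers
Spacing = 1000 / 1360
Spacing = 0.7353 m

0.7353
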